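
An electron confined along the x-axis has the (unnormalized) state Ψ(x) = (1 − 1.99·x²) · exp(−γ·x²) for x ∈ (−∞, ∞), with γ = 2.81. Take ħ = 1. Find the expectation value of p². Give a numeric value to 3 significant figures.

5.98

p² Ψ = −ħ² d²Ψ/dx²; ⟨p²⟩ = −ħ² ∫ Ψ*·Ψ'' dx / ∫|Ψ|² dx.
Expand each integrand as polynomial × e^(−2γx²) and use ∫x^(2j)·e^(−2γx²) dx = (2j−1)!!/(4γ)^j · √(π/(2γ)), odd powers → 0; here √(π/(2γ)) = 0.74766. Differentiate with the product rule, d/dx e^(−γx²) = −2γx·e^(−γx²).
State is unnormalized: ∫|Ψ|² dx = 0.55323, and ∫Ψ*·(−ħ² Ψ'') dx = 3.3058, so ⟨p²⟩ = 3.3058 / 0.55323.
⟨p²⟩ = 5.9755.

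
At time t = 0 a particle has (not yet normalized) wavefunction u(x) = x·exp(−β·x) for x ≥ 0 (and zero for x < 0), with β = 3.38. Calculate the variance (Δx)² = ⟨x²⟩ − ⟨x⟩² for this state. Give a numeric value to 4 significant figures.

Compute ⟨x⟩ and ⟨x²⟩ separately, then (Δx)² = ⟨x²⟩ − ⟨x⟩².
Every integrand reduces to terms xʲ·e^(−2βx) on [0, ∞); use ∫₀^∞ xʲ·e^(−2βx) dx = j!/(2β)^(j+1).
Normalization: ∫|u|² dx = 0.0064743.
⟨x⟩ = 0.44379 and ⟨x²⟩ = 0.26260.
(Δx)² = 0.26260 − (0.44379)² = 0.065649.

0.06565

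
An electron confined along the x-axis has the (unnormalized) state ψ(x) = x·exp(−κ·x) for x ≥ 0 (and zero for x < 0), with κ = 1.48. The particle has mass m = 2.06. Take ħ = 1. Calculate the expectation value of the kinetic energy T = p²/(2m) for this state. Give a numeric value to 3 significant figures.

T = −(ħ²/2m) d²/dx², so ⟨T⟩ = −(ħ²/2m) ∫ ψ*·ψ'' dx / ∫|ψ|² dx; with m = 2.06.
Differentiate x·exp(−κ·x) with the product rule; every integrand then reduces to terms xʲ·e^(−2κx) on [0, ∞), with ∫₀^∞ xʲ·e^(−2κx) dx = j!/(2κ)^(j+1).
State is unnormalized: ∫|ψ|² dx = 0.077118, and ∫ψ*·(−ħ²/2m · ψ'') dx = 0.041000, so ⟨T⟩ = 0.041000 / 0.077118.
⟨T⟩ = 0.53165.

0.532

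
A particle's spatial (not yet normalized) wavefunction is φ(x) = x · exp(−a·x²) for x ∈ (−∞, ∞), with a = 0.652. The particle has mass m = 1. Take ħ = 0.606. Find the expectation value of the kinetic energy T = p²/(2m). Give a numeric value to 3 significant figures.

0.359

T = −(ħ²/2m) d²/dx², so ⟨T⟩ = −(ħ²/2m) ∫ φ*·φ'' dx / ∫|φ|² dx; with m = 1.
Expand each integrand as polynomial × e^(−2ax²) and use ∫x^(2j)·e^(−2ax²) dx = (2j−1)!!/(4a)^j · √(π/(2a)), odd powers → 0; here √(π/(2a)) = 1.5522. Differentiate with the product rule, d/dx e^(−ax²) = −2ax·e^(−ax²).
State is unnormalized: ∫|φ|² dx = 0.59515, and ∫φ*·(−ħ²/2m · φ'') dx = 0.21375, so ⟨T⟩ = 0.21375 / 0.59515.
⟨T⟩ = 0.35916.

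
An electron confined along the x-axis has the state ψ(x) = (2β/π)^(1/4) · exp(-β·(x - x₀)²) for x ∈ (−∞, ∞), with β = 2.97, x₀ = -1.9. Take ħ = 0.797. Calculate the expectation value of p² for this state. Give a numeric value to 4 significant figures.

p² ψ = −ħ² d²ψ/dx²; ⟨p²⟩ = −ħ² ∫ ψ*·ψ'' dx.
Gaussian moments (u = x − x₀): ∫u^(2j)·e^(−2βu²) du = (2j−1)!!/(4β)^j · √(π/(2β)), odd powers integrate to 0; here √(π/(2β)) = 0.72725. Derivatives: d/dx e^(−βu²) = −2βu·e^(−βu²), d²/dx² e^(−βu²) = (4β²u² − 2β)·e^(−βu²).
⟨p²⟩ = 1.8866.

1.887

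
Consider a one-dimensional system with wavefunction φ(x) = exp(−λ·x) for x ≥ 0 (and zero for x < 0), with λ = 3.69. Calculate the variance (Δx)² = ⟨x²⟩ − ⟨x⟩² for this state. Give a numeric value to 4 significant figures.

Compute ⟨x⟩ and ⟨x²⟩ separately, then (Δx)² = ⟨x²⟩ − ⟨x⟩².
Every integrand reduces to terms xʲ·e^(−2λx) on [0, ∞); use ∫₀^∞ xʲ·e^(−2λx) dx = j!/(2λ)^(j+1).
Normalization: ∫|φ|² dx = 0.13550.
⟨x⟩ = 0.13550 and ⟨x²⟩ = 0.036721.
(Δx)² = 0.036721 − (0.13550)² = 0.018361.

0.01836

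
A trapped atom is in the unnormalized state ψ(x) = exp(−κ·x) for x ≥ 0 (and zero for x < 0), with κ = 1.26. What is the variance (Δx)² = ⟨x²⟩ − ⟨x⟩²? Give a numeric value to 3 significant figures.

Compute ⟨x⟩ and ⟨x²⟩ separately, then (Δx)² = ⟨x²⟩ − ⟨x⟩².
Every integrand reduces to terms xʲ·e^(−2κx) on [0, ∞); use ∫₀^∞ xʲ·e^(−2κx) dx = j!/(2κ)^(j+1).
Normalization: ∫|ψ|² dx = 0.39683.
⟨x⟩ = 0.39683 and ⟨x²⟩ = 0.31494.
(Δx)² = 0.31494 − (0.39683)² = 0.15747.

0.157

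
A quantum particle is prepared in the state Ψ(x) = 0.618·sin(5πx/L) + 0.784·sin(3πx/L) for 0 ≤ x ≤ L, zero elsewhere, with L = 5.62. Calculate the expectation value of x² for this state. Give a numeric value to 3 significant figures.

⟨x²⟩ = ∫ x²·|Ψ|² dx / ∫|Ψ|² dx (integrals over the domain).
On 0 ≤ x ≤ L (j ≠ l): ∫sin²(jπx/L) dx = L/2, ∫sin(jπx/L)·sin(lπx/L) dx = 0; diagonal moments ∫x·sin²(jπx/L) dx = L²/4, ∫x²·sin²(jπx/L) dx = L³·(1/6 − 1/(4j²π²)); cross terms ∫x·sin(jπx/L)·sin(lπx/L) dx = 0 for j + l even and −4jlL²/(π²(j² − l²)²) for j + l odd, ∫x²·sin(jπx/L)·sin(lπx/L) dx = (−1)^(j+l)·4jlL³/(π²(j² − l²)²); higher powers the same way via product-to-sum and parts.
State is unnormalized: ∫|Ψ|² dx = 2.8004, and ∫Ψ*·x²·Ψ dx = 33.192, so ⟨x²⟩ = 33.192 / 2.8004.
⟨x²⟩ = 11.853.

11.9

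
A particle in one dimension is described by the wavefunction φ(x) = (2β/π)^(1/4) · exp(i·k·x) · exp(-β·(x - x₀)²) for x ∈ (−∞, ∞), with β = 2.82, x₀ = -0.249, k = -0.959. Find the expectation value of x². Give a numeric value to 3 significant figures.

⟨x²⟩ = ∫ x²·|φ|² dx (integrals over the domain).
Gaussian moments (u = x − x₀): ∫u^(2j)·e^(−2βu²) du = (2j−1)!!/(4β)^j · √(π/(2β)), odd powers integrate to 0; here √(π/(2β)) = 0.74634.
⟨x²⟩ = 0.15065.

0.151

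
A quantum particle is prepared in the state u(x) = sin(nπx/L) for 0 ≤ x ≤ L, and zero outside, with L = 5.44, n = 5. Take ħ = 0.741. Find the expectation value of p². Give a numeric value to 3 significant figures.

4.58

p² u = −ħ² d²u/dx²; ⟨p²⟩ = −ħ² ∫ u*·u'' dx / ∫|u|² dx.
d/dx sin(nπx/L) = (nπ/L)·cos(nπx/L) and d²/dx² sin(nπx/L) = −(nπ/L)²·sin(nπx/L); on 0 ≤ x ≤ L, ∫sin²(nπx/L) dx = L/2 and ∫sin(nπx/L)·cos(nπx/L) dx = 0.
State is unnormalized: ∫|u|² dx = 2.7200, and ∫u*·(−ħ² u'') dx = 12.452, so ⟨p²⟩ = 12.452 / 2.7200.
⟨p²⟩ = 4.5780.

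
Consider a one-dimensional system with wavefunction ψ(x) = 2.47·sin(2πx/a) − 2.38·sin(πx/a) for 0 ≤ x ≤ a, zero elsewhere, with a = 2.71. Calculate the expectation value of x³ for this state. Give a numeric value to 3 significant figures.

⟨x³⟩ = ∫ x³·|ψ|² dx / ∫|ψ|² dx (integrals over the domain).
On 0 ≤ x ≤ a (j ≠ l): ∫sin²(jπx/a) dx = a/2, ∫sin(jπx/a)·sin(lπx/a) dx = 0; diagonal moments ∫x·sin²(jπx/a) dx = a²/4, ∫x²·sin²(jπx/a) dx = a³·(1/6 − 1/(4j²π²)); cross terms ∫x·sin(jπx/a)·sin(lπx/a) dx = 0 for j + l even and −4jla²/(π²(j² − l²)²) for j + l odd, ∫x²·sin(jπx/a)·sin(lπx/a) dx = (−1)^(j+l)·4jla³/(π²(j² − l²)²); higher powers the same way via product-to-sum and parts.
State is unnormalized: ∫|ψ|² dx = 15.942, and ∫ψ*·x³·ψ dx = 111.68, so ⟨x³⟩ = 111.68 / 15.942.
⟨x³⟩ = 7.0053.

7.01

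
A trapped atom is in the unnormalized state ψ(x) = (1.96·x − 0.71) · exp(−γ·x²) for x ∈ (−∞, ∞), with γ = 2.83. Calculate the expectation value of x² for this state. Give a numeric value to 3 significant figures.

⟨x²⟩ = ∫ x²·|ψ|² dx / ∫|ψ|² dx (integrals over the domain).
Expand each integrand as polynomial × e^(−2γx²) and use ∫x^(2j)·e^(−2γx²) dx = (2j−1)!!/(4γ)^j · √(π/(2γ)), odd powers → 0; here √(π/(2γ)) = 0.74502.
State is unnormalized: ∫|ψ|² dx = 0.62840, and ∫ψ*·x²·ψ dx = 0.10018, so ⟨x²⟩ = 0.10018 / 0.62840.
⟨x²⟩ = 0.15943.

0.159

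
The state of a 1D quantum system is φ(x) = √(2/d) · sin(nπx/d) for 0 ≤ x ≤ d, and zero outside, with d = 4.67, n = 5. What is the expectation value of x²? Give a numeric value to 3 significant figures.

⟨x²⟩ = ∫ x²·|φ|² dx (integrals over the domain).
With sin²θ = (1 − cos2θ)/2 on 0 ≤ x ≤ d: ∫sin²(nπx/d) dx = d/2, ∫x·sin²(nπx/d) dx = d²/4, ∫x²·sin²(nπx/d) dx = d³·(1/6 − 1/(4n²π²)); higher powers xᵏ the same way, integrating xᵏ·cos(2nπx/d) by parts.
⟨x²⟩ = 7.2254.

7.23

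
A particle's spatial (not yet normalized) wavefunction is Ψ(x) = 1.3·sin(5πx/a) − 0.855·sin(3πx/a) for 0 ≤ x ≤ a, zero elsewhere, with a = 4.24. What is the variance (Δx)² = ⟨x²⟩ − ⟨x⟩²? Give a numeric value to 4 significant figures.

0.6582

Compute ⟨x⟩ and ⟨x²⟩ separately, then (Δx)² = ⟨x²⟩ − ⟨x⟩².
On 0 ≤ x ≤ a (j ≠ l): ∫sin²(jπx/a) dx = a/2, ∫sin(jπx/a)·sin(lπx/a) dx = 0; diagonal moments ∫x·sin²(jπx/a) dx = a²/4, ∫x²·sin²(jπx/a) dx = a³·(1/6 − 1/(4j²π²)); cross terms ∫x·sin(jπx/a)·sin(lπx/a) dx = 0 for j + l even and −4jla²/(π²(j² − l²)²) for j + l odd, ∫x²·sin(jπx/a)·sin(lπx/a) dx = (−1)^(j+l)·4jla³/(π²(j² − l²)²); higher powers the same way via product-to-sum and parts.
Normalization: ∫|Ψ|² dx = 5.1326.
⟨x⟩ = 2.1200 and ⟨x²⟩ = 5.1526.
(Δx)² = 5.1526 − (2.1200)² = 0.65815.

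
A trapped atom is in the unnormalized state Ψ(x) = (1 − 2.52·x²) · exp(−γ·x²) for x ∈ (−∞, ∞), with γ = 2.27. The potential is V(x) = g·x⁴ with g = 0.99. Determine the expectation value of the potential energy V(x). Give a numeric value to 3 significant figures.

0.0491

⟨V⟩ = ∫ V(x)·|Ψ|² dx / ∫|Ψ|² dx.
Expand each integrand as polynomial × e^(−2γx²) and use ∫x^(2j)·e^(−2γx²) dx = (2j−1)!!/(4γ)^j · √(π/(2γ)), odd powers → 0; here √(π/(2γ)) = 0.83185.
State is unnormalized: ∫|Ψ|² dx = 0.56234, and ∫Ψ*·V(x)·Ψ dx = 0.027585, so ⟨V⟩ = 0.027585 / 0.56234.
⟨V⟩ = 0.049054.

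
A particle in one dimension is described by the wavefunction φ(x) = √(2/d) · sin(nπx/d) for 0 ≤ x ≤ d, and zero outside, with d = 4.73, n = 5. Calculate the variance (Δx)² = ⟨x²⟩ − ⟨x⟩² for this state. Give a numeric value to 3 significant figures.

Compute ⟨x⟩ and ⟨x²⟩ separately, then (Δx)² = ⟨x²⟩ − ⟨x⟩².
With sin²θ = (1 − cos2θ)/2 on 0 ≤ x ≤ d: ∫sin²(nπx/d) dx = d/2, ∫x·sin²(nπx/d) dx = d²/4, ∫x²·sin²(nπx/d) dx = d³·(1/6 − 1/(4n²π²)); higher powers xᵏ the same way, integrating xᵏ·cos(2nπx/d) by parts.
⟨x⟩ = 2.3650 and ⟨x²⟩ = 7.4123.
(Δx)² = 7.4123 − (2.3650)² = 1.8191.

1.82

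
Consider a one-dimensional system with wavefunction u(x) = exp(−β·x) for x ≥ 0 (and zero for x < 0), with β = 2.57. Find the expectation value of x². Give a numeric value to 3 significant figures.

0.0757

⟨x²⟩ = ∫ x²·|u|² dx / ∫|u|² dx (integrals over the domain).
Every integrand reduces to terms xʲ·e^(−2βx) on [0, ∞); use ∫₀^∞ xʲ·e^(−2βx) dx = j!/(2β)^(j+1).
State is unnormalized: ∫|u|² dx = 0.19455, and ∫u*·x²·u dx = 0.014728, so ⟨x²⟩ = 0.014728 / 0.19455.
⟨x²⟩ = 0.075701.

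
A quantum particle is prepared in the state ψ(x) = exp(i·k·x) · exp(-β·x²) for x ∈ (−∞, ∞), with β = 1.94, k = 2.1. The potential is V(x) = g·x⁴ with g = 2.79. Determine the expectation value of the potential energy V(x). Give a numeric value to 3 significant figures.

⟨V⟩ = ∫ V(x)·|ψ|² dx / ∫|ψ|² dx.
Gaussian moments: ∫x^(2j)·e^(−2βx²) dx = (2j−1)!!/(4β)^j · √(π/(2β)), odd powers integrate to 0; here √(π/(2β)) = 0.89983.
State is unnormalized: ∫|ψ|² dx = 0.89983, and ∫ψ*·V(x)·ψ dx = 0.12507, so ⟨V⟩ = 0.12507 / 0.89983.
⟨V⟩ = 0.13900.

0.139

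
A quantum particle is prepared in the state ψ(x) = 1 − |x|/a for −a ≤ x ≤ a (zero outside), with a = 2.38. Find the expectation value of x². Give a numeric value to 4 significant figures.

0.5664

⟨x²⟩ = ∫ x²·|ψ|² dx / ∫|ψ|² dx (integrals over the domain).
ψ is even, so ∫ over [−a, a] = 2∫₀ᵃ with ψ = 1 − x/a there: ∫₀ᵃ (1 − x/a)² dx = a/3, ∫₀ᵃ x²(1 − x/a)² dx = a³/30, ∫₀ᵃ x⁴(1 − x/a)² dx = a⁵/105.
State is unnormalized: ∫|ψ|² dx = 1.5867, and ∫ψ*·x²·ψ dx = 0.89875, so ⟨x²⟩ = 0.89875 / 1.5867.
⟨x²⟩ = 0.56644.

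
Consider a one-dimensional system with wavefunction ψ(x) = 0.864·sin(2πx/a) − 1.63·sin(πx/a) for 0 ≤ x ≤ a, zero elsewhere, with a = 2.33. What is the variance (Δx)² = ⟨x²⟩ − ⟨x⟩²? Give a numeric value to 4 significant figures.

0.1020

Compute ⟨x⟩ and ⟨x²⟩ separately, then (Δx)² = ⟨x²⟩ − ⟨x⟩².
On 0 ≤ x ≤ a (j ≠ l): ∫sin²(jπx/a) dx = a/2, ∫sin(jπx/a)·sin(lπx/a) dx = 0; diagonal moments ∫x·sin²(jπx/a) dx = a²/4, ∫x²·sin²(jπx/a) dx = a³·(1/6 − 1/(4j²π²)); cross terms ∫x·sin(jπx/a)·sin(lπx/a) dx = 0 for j + l even and −4jla²/(π²(j² − l²)²) for j + l odd, ∫x²·sin(jπx/a)·sin(lπx/a) dx = (−1)^(j+l)·4jla³/(π²(j² − l²)²); higher powers the same way via product-to-sum and parts.
Normalization: ∫|ψ|² dx = 3.9650.
⟨x⟩ = 1.5123 and ⟨x²⟩ = 2.3891.
(Δx)² = 2.3891 − (1.5123)² = 0.10198.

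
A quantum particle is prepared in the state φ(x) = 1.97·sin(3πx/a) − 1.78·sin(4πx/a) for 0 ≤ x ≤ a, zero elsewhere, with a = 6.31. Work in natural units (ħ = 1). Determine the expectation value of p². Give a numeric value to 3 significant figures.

p² φ = −ħ² d²φ/dx²; ⟨p²⟩ = −ħ² ∫ φ*·φ'' dx / ∫|φ|² dx.
d²/dx² sin(jπx/a) = −(jπ/a)²·sin(jπx/a); on 0 ≤ x ≤ a, ∫sin²(jπx/a) dx = a/2 and ∫sin(jπx/a)·sin(lπx/a) dx = 0 for j ≠ l, so only diagonal terms survive in ∫|φ|² and ∫φ·φ″; ∫φ·φ′ dx = [φ²/2] between the walls = 0.
State is unnormalized: ∫|φ|² dx = 22.241, and ∫φ*·(−ħ² φ'') dx = 66.962, so ⟨p²⟩ = 66.962 / 22.241.
⟨p²⟩ = 3.0108.

3.01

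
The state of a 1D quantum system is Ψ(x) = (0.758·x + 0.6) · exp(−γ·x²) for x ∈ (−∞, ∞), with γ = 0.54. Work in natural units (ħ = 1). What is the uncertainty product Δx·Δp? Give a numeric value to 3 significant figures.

0.635

Δx = √(⟨x²⟩−⟨x⟩²), Δp = √(⟨p²⟩−⟨p⟩²).
Expand each integrand as polynomial × e^(−2γx²) and use ∫x^(2j)·e^(−2γx²) dx = (2j−1)!!/(4γ)^j · √(π/(2γ)), odd powers → 0; here √(π/(2γ)) = 1.7055. Differentiate with the product rule, d/dx e^(−γx²) = −2γx·e^(−γx²).
Normalization: ∫|Ψ|² dx = 1.0677.
⟨x⟩ = 0.67270, ⟨x²⟩ = 0.85641 ⇒ Δx = 0.63552.
⟨p⟩ = 0.0000, ⟨p²⟩ = 0.99892 ⇒ Δp = 0.99946.
Δx·Δp = 0.63517.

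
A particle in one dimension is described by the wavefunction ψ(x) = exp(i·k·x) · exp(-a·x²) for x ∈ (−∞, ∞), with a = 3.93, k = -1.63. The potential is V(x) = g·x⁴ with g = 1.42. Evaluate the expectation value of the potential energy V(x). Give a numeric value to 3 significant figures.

⟨V⟩ = ∫ V(x)·|ψ|² dx / ∫|ψ|² dx.
Gaussian moments: ∫x^(2j)·e^(−2ax²) dx = (2j−1)!!/(4a)^j · √(π/(2a)), odd powers integrate to 0; here √(π/(2a)) = 0.63221.
State is unnormalized: ∫|ψ|² dx = 0.63221, and ∫ψ*·V(x)·ψ dx = 0.010899, so ⟨V⟩ = 0.010899 / 0.63221.
⟨V⟩ = 0.017239.

0.0172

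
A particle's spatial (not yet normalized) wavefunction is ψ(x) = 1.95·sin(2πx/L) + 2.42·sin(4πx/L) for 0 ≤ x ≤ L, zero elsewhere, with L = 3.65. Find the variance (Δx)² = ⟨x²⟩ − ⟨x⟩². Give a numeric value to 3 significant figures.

Compute ⟨x⟩ and ⟨x²⟩ separately, then (Δx)² = ⟨x²⟩ − ⟨x⟩².
On 0 ≤ x ≤ L (j ≠ l): ∫sin²(jπx/L) dx = L/2, ∫sin(jπx/L)·sin(lπx/L) dx = 0; diagonal moments ∫x·sin²(jπx/L) dx = L²/4, ∫x²·sin²(jπx/L) dx = L³·(1/6 − 1/(4j²π²)); cross terms ∫x·sin(jπx/L)·sin(lπx/L) dx = 0 for j + l even and −4jlL²/(π²(j² − l²)²) for j + l odd, ∫x²·sin(jπx/L)·sin(lπx/L) dx = (−1)^(j+l)·4jlL³/(π²(j² − l²)²); higher powers the same way via product-to-sum and parts.
Normalization: ∫|ψ|² dx = 17.627.
⟨x⟩ = 1.8250 and ⟨x²⟩ = 4.9350.
(Δx)² = 4.9350 − (1.8250)² = 1.6044.

1.60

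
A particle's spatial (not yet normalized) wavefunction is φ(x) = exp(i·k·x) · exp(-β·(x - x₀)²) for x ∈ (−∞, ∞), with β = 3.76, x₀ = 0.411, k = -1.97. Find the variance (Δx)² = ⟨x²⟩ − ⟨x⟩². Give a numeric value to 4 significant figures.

Compute ⟨x⟩ and ⟨x²⟩ separately, then (Δx)² = ⟨x²⟩ − ⟨x⟩².
Gaussian moments (u = x − x₀): ∫u^(2j)·e^(−2βu²) du = (2j−1)!!/(4β)^j · √(π/(2β)), odd powers integrate to 0; here √(π/(2β)) = 0.64635.
Normalization: ∫|φ|² dx = 0.64635.
⟨x⟩ = 0.41100 and ⟨x²⟩ = 0.23541.
(Δx)² = 0.23541 − (0.41100)² = 0.066489.

0.06649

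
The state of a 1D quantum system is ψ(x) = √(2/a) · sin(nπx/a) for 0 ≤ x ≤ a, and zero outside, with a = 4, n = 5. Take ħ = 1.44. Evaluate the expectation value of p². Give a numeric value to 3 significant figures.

p² ψ = −ħ² d²ψ/dx²; ⟨p²⟩ = −ħ² ∫ ψ*·ψ'' dx.
d/dx sin(nπx/a) = (nπ/a)·cos(nπx/a) and d²/dx² sin(nπx/a) = −(nπ/a)²·sin(nπx/a); on 0 ≤ x ≤ a, ∫sin²(nπx/a) dx = a/2 and ∫sin(nπx/a)·cos(nπx/a) dx = 0.
⟨p²⟩ = 31.978.

32.0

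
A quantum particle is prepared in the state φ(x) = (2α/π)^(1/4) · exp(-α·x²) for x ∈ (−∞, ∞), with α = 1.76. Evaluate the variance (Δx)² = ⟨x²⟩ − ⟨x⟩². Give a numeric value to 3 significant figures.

0.142

Compute ⟨x⟩ and ⟨x²⟩ separately, then (Δx)² = ⟨x²⟩ − ⟨x⟩².
Gaussian moments: ∫x^(2j)·e^(−2αx²) dx = (2j−1)!!/(4α)^j · √(π/(2α)), odd powers integrate to 0; here √(π/(2α)) = 0.94472.
⟨x⟩ = 0.0000 and ⟨x²⟩ = 0.14205.
(Δx)² = 0.14205 − (0.0000)² = 0.14205.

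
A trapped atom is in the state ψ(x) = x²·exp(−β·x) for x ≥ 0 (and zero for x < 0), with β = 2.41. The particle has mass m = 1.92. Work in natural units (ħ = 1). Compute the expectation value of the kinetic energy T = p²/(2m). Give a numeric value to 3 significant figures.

0.504

T = −(ħ²/2m) d²/dx², so ⟨T⟩ = −(ħ²/2m) ∫ ψ*·ψ'' dx / ∫|ψ|² dx; with m = 1.92.
Differentiate x²·exp(−β·x) with the product rule; every integrand then reduces to terms xʲ·e^(−2βx) on [0, ∞), with ∫₀^∞ xʲ·e^(−2βx) dx = j!/(2β)^(j+1).
State is unnormalized: ∫|ψ|² dx = 0.0092252, and ∫ψ*·(−ħ²/2m · ψ'') dx = 0.0046511, so ⟨T⟩ = 0.0046511 / 0.0092252.
⟨T⟩ = 0.50418.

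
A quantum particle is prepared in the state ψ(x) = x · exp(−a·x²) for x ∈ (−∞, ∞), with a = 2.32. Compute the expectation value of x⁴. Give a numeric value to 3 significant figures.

0.174

⟨x⁴⟩ = ∫ x⁴·|ψ|² dx / ∫|ψ|² dx (integrals over the domain).
Expand each integrand as polynomial × e^(−2ax²) and use ∫x^(2j)·e^(−2ax²) dx = (2j−1)!!/(4a)^j · √(π/(2a)), odd powers → 0; here √(π/(2a)) = 0.82284.
State is unnormalized: ∫|ψ|² dx = 0.088668, and ∫ψ*·x⁴·ψ dx = 0.015444, so ⟨x⁴⟩ = 0.015444 / 0.088668.
⟨x⁴⟩ = 0.17418.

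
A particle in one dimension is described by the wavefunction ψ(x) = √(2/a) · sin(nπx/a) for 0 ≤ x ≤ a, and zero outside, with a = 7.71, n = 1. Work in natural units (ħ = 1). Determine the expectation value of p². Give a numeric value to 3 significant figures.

0.166

p² ψ = −ħ² d²ψ/dx²; ⟨p²⟩ = −ħ² ∫ ψ*·ψ'' dx.
d/dx sin(nπx/a) = (nπ/a)·cos(nπx/a) and d²/dx² sin(nπx/a) = −(nπ/a)²·sin(nπx/a); on 0 ≤ x ≤ a, ∫sin²(nπx/a) dx = a/2 and ∫sin(nπx/a)·cos(nπx/a) dx = 0.
⟨p²⟩ = 0.16603.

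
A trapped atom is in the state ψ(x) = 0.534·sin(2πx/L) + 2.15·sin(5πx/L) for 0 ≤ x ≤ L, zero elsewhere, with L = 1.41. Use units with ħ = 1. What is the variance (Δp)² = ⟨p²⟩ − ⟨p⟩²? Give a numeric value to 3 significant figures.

Compute ⟨p⟩ and ⟨p²⟩ separately; (Δp)² = ⟨p²⟩ − ⟨p⟩².
d²/dx² sin(jπx/L) = −(jπ/L)²·sin(jπx/L); on 0 ≤ x ≤ L, ∫sin²(jπx/L) dx = L/2 and ∫sin(jπx/L)·sin(lπx/L) dx = 0 for j ≠ l, so only diagonal terms survive in ∫|ψ|² and ∫ψ·ψ″; ∫ψ·ψ′ dx = [ψ²/2] between the walls = 0.
Normalization: ∫|ψ|² dx = 3.4599.
⟨p⟩ = 0.0000 and ⟨p²⟩ = 118.05.
(Δp)² = 118.05 − (0.0000)² = 118.05.

118.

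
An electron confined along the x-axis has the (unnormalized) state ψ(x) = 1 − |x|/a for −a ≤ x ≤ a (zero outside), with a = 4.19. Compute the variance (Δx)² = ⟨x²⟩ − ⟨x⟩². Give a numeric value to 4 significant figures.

1.756

Compute ⟨x⟩ and ⟨x²⟩ separately, then (Δx)² = ⟨x²⟩ − ⟨x⟩².
ψ is even, so ∫ over [−a, a] = 2∫₀ᵃ with ψ = 1 − x/a there: ∫₀ᵃ (1 − x/a)² dx = a/3, ∫₀ᵃ x²(1 − x/a)² dx = a³/30, ∫₀ᵃ x⁴(1 − x/a)² dx = a⁵/105.
Normalization: ∫|ψ|² dx = 2.7933.
⟨x⟩ = 0.0000 and ⟨x²⟩ = 1.7556.
(Δx)² = 1.7556 − (0.0000)² = 1.7556.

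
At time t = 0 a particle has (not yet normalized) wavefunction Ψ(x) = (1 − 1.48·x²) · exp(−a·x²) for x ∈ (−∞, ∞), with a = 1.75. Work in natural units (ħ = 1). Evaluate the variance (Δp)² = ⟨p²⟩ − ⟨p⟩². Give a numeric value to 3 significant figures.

Compute ⟨p⟩ and ⟨p²⟩ separately; (Δp)² = ⟨p²⟩ − ⟨p⟩².
Expand each integrand as polynomial × e^(−2ax²) and use ∫x^(2j)·e^(−2ax²) dx = (2j−1)!!/(4a)^j · √(π/(2a)), odd powers → 0; here √(π/(2a)) = 0.94742. Differentiate with the product rule, d/dx e^(−ax²) = −2ax·e^(−ax²).
Normalization: ∫|Ψ|² dx = 0.67385.
⟨p⟩ = 0.0000 and ⟨p²⟩ = 4.2708.
(Δp)² = 4.2708 − (0.0000)² = 4.2708.

4.27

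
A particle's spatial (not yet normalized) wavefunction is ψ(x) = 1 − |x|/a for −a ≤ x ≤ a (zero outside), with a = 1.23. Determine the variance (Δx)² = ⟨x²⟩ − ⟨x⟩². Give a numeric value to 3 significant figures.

Compute ⟨x⟩ and ⟨x²⟩ separately, then (Δx)² = ⟨x²⟩ − ⟨x⟩².
ψ is even, so ∫ over [−a, a] = 2∫₀ᵃ with ψ = 1 − x/a there: ∫₀ᵃ (1 − x/a)² dx = a/3, ∫₀ᵃ x²(1 − x/a)² dx = a³/30, ∫₀ᵃ x⁴(1 − x/a)² dx = a⁵/105.
Normalization: ∫|ψ|² dx = 0.82000.
⟨x⟩ = 0.0000 and ⟨x²⟩ = 0.15129.
(Δx)² = 0.15129 − (0.0000)² = 0.15129.

0.151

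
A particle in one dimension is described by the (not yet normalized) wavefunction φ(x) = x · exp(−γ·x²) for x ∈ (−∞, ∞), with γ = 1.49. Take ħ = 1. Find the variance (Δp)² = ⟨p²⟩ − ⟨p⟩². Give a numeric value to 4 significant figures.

4.470

Compute ⟨p⟩ and ⟨p²⟩ separately; (Δp)² = ⟨p²⟩ − ⟨p⟩².
Expand each integrand as polynomial × e^(−2γx²) and use ∫x^(2j)·e^(−2γx²) dx = (2j−1)!!/(4γ)^j · √(π/(2γ)), odd powers → 0; here √(π/(2γ)) = 1.0268. Differentiate with the product rule, d/dx e^(−γx²) = −2γx·e^(−γx²).
Normalization: ∫|φ|² dx = 0.17227.
⟨p⟩ = 0.0000 and ⟨p²⟩ = 4.4700.
(Δp)² = 4.4700 − (0.0000)² = 4.4700.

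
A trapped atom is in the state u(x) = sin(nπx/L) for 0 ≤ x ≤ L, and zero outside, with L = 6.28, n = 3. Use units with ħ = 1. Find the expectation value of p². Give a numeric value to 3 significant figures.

2.25

p² u = −ħ² d²u/dx²; ⟨p²⟩ = −ħ² ∫ u*·u'' dx / ∫|u|² dx.
d/dx sin(nπx/L) = (nπ/L)·cos(nπx/L) and d²/dx² sin(nπx/L) = −(nπ/L)²·sin(nπx/L); on 0 ≤ x ≤ L, ∫sin²(nπx/L) dx = L/2 and ∫sin(nπx/L)·cos(nπx/L) dx = 0.
State is unnormalized: ∫|u|² dx = 3.1400, and ∫u*·(−ħ² u'') dx = 7.0722, so ⟨p²⟩ = 7.0722 / 3.1400.
⟨p²⟩ = 2.2523.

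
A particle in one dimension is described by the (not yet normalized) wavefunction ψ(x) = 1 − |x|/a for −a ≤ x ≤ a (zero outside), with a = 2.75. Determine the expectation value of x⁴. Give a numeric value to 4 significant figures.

⟨x⁴⟩ = ∫ x⁴·|ψ|² dx / ∫|ψ|² dx (integrals over the domain).
ψ is even, so ∫ over [−a, a] = 2∫₀ᵃ with ψ = 1 − x/a there: ∫₀ᵃ (1 − x/a)² dx = a/3, ∫₀ᵃ x²(1 − x/a)² dx = a³/30, ∫₀ᵃ x⁴(1 − x/a)² dx = a⁵/105.
State is unnormalized: ∫|ψ|² dx = 1.8333, and ∫ψ*·x⁴·ψ dx = 2.9957, so ⟨x⁴⟩ = 2.9957 / 1.8333.
⟨x⁴⟩ = 1.6340.

1.634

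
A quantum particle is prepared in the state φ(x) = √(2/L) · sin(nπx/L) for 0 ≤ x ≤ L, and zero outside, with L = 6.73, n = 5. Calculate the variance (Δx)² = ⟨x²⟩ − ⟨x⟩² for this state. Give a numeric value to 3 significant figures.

3.68

Compute ⟨x⟩ and ⟨x²⟩ separately, then (Δx)² = ⟨x²⟩ − ⟨x⟩².
With sin²θ = (1 − cos2θ)/2 on 0 ≤ x ≤ L: ∫sin²(nπx/L) dx = L/2, ∫x·sin²(nπx/L) dx = L²/4, ∫x²·sin²(nπx/L) dx = L³·(1/6 − 1/(4n²π²)); higher powers xᵏ the same way, integrating xᵏ·cos(2nπx/L) by parts.
⟨x⟩ = 3.3650 and ⟨x²⟩ = 15.006.
(Δx)² = 15.006 − (3.3650)² = 3.6826.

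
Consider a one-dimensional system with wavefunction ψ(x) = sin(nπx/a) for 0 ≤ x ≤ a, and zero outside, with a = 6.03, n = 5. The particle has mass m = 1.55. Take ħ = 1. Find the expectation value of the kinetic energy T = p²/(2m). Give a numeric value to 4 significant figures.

T = −(ħ²/2m) d²/dx², so ⟨T⟩ = −(ħ²/2m) ∫ ψ*·ψ'' dx / ∫|ψ|² dx; with m = 1.55.
d/dx sin(nπx/a) = (nπ/a)·cos(nπx/a) and d²/dx² sin(nπx/a) = −(nπ/a)²·sin(nπx/a); on 0 ≤ x ≤ a, ∫sin²(nπx/a) dx = a/2 and ∫sin(nπx/a)·cos(nπx/a) dx = 0.
State is unnormalized: ∫|ψ|² dx = 3.0150, and ∫ψ*·(−ħ²/2m · ψ'') dx = 6.5998, so ⟨T⟩ = 6.5998 / 3.0150.
⟨T⟩ = 2.1890.

2.189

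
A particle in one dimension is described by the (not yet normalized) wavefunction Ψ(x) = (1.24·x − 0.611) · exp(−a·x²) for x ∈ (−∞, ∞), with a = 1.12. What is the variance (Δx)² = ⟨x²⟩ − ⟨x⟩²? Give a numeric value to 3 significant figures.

Compute ⟨x⟩ and ⟨x²⟩ separately, then (Δx)² = ⟨x²⟩ − ⟨x⟩².
Expand each integrand as polynomial × e^(−2ax²) and use ∫x^(2j)·e^(−2ax²) dx = (2j−1)!!/(4a)^j · √(π/(2a)), odd powers → 0; here √(π/(2a)) = 1.1843.
Normalization: ∫|Ψ|² dx = 0.84857.
⟨x⟩ = -0.47204 and ⟨x²⟩ = 0.43705.
(Δx)² = 0.43705 − (-0.47204)² = 0.21423.

0.214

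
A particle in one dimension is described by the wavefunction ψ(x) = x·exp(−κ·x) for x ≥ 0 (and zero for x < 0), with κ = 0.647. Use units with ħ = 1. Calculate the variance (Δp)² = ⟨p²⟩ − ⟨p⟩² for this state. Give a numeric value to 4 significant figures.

Compute ⟨p⟩ and ⟨p²⟩ separately; (Δp)² = ⟨p²⟩ − ⟨p⟩².
Differentiate x·exp(−κ·x) with the product rule; every integrand then reduces to terms xʲ·e^(−2κx) on [0, ∞), with ∫₀^∞ xʲ·e^(−2κx) dx = j!/(2κ)^(j+1).
Normalization: ∫|ψ|² dx = 0.92305.
⟨p⟩ = 0.0000 and ⟨p²⟩ = 0.41861.
(Δp)² = 0.41861 − (0.0000)² = 0.41861.

0.4186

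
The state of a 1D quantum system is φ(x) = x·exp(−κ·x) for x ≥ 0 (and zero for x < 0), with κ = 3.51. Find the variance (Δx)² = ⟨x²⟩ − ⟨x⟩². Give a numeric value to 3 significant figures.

Compute ⟨x⟩ and ⟨x²⟩ separately, then (Δx)² = ⟨x²⟩ − ⟨x⟩².
Every integrand reduces to terms xʲ·e^(−2κx) on [0, ∞); use ∫₀^∞ xʲ·e^(−2κx) dx = j!/(2κ)^(j+1).
Normalization: ∫|φ|² dx = 0.0057812.
⟨x⟩ = 0.42735 and ⟨x²⟩ = 0.24350.
(Δx)² = 0.24350 − (0.42735)² = 0.060876.

0.0609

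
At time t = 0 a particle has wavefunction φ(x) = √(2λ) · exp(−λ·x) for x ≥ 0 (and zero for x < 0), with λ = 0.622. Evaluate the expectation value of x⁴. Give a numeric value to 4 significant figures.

⟨x⁴⟩ = ∫ x⁴·|φ|² dx (integrals over the domain).
Every integrand reduces to terms xʲ·e^(−2λx) on [0, ∞); use ∫₀^∞ xʲ·e^(−2λx) dx = j!/(2λ)^(j+1).
⟨x⁴⟩ = 10.021.

10.02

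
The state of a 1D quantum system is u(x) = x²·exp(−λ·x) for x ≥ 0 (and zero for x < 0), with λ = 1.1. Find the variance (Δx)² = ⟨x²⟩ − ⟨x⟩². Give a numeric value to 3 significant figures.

Compute ⟨x⟩ and ⟨x²⟩ separately, then (Δx)² = ⟨x²⟩ − ⟨x⟩².
Every integrand reduces to terms xʲ·e^(−2λx) on [0, ∞); use ∫₀^∞ xʲ·e^(−2λx) dx = j!/(2λ)^(j+1).
Normalization: ∫|u|² dx = 0.46569.
⟨x⟩ = 2.2727 and ⟨x²⟩ = 6.1983.
(Δx)² = 6.1983 − (2.2727)² = 1.0331.

1.03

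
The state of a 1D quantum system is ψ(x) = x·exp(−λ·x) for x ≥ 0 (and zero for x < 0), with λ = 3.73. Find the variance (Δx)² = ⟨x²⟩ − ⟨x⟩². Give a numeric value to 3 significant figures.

Compute ⟨x⟩ and ⟨x²⟩ separately, then (Δx)² = ⟨x²⟩ − ⟨x⟩².
Every integrand reduces to terms xʲ·e^(−2λx) on [0, ∞); use ∫₀^∞ xʲ·e^(−2λx) dx = j!/(2λ)^(j+1).
Normalization: ∫|ψ|² dx = 0.0048174.
⟨x⟩ = 0.40214 and ⟨x²⟩ = 0.21563.
(Δx)² = 0.21563 − (0.40214)² = 0.053907.

0.0539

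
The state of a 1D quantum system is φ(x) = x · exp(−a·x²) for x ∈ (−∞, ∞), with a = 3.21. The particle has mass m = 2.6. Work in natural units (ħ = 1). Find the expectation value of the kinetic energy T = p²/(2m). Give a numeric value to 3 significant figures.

1.85

T = −(ħ²/2m) d²/dx², so ⟨T⟩ = −(ħ²/2m) ∫ φ*·φ'' dx / ∫|φ|² dx; with m = 2.6.
Expand each integrand as polynomial × e^(−2ax²) and use ∫x^(2j)·e^(−2ax²) dx = (2j−1)!!/(4a)^j · √(π/(2a)), odd powers → 0; here √(π/(2a)) = 0.69953. Differentiate with the product rule, d/dx e^(−ax²) = −2ax·e^(−ax²).
State is unnormalized: ∫|φ|² dx = 0.054481, and ∫φ*·(−ħ²/2m · φ'') dx = 0.10089, so ⟨T⟩ = 0.10089 / 0.054481.
⟨T⟩ = 1.8519.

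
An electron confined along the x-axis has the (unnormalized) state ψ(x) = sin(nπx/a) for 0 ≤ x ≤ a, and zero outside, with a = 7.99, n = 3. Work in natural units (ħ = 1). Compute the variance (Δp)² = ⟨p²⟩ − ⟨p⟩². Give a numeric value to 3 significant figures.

Compute ⟨p⟩ and ⟨p²⟩ separately; (Δp)² = ⟨p²⟩ − ⟨p⟩².
d/dx sin(nπx/a) = (nπ/a)·cos(nπx/a) and d²/dx² sin(nπx/a) = −(nπ/a)²·sin(nπx/a); on 0 ≤ x ≤ a, ∫sin²(nπx/a) dx = a/2 and ∫sin(nπx/a)·cos(nπx/a) dx = 0.
Normalization: ∫|ψ|² dx = 3.9950.
⟨p⟩ = 0.0000 and ⟨p²⟩ = 1.3914.
(Δp)² = 1.3914 − (0.0000)² = 1.3914.

1.39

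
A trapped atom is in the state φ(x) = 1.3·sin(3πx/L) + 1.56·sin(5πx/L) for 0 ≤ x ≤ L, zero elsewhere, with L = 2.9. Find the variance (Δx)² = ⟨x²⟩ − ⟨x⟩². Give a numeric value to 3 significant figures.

1.06

Compute ⟨x⟩ and ⟨x²⟩ separately, then (Δx)² = ⟨x²⟩ − ⟨x⟩².
On 0 ≤ x ≤ L (j ≠ l): ∫sin²(jπx/L) dx = L/2, ∫sin(jπx/L)·sin(lπx/L) dx = 0; diagonal moments ∫x·sin²(jπx/L) dx = L²/4, ∫x²·sin²(jπx/L) dx = L³·(1/6 − 1/(4j²π²)); cross terms ∫x·sin(jπx/L)·sin(lπx/L) dx = 0 for j + l even and −4jlL²/(π²(j² − l²)²) for j + l odd, ∫x²·sin(jπx/L)·sin(lπx/L) dx = (−1)^(j+l)·4jlL³/(π²(j² − l²)²); higher powers the same way via product-to-sum and parts.
Normalization: ∫|φ|² dx = 5.9792.
⟨x⟩ = 1.4500 and ⟨x²⟩ = 3.1668.
(Δx)² = 3.1668 − (1.4500)² = 1.0643.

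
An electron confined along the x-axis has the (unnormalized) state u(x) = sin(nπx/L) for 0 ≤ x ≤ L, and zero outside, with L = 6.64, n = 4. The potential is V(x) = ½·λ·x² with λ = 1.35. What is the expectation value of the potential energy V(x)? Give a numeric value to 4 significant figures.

⟨V⟩ = ∫ V(x)·|u|² dx / ∫|u|² dx.
With sin²θ = (1 − cos2θ)/2 on 0 ≤ x ≤ L: ∫sin²(nπx/L) dx = L/2, ∫x·sin²(nπx/L) dx = L²/4, ∫x²·sin²(nπx/L) dx = L³·(1/6 − 1/(4n²π²)); higher powers xᵏ the same way, integrating xᵏ·cos(2nπx/L) by parts.
State is unnormalized: ∫|u|² dx = 3.3200, and ∫u*·V(x)·u dx = 32.622, so ⟨V⟩ = 32.622 / 3.3200.
⟨V⟩ = 9.8259.

9.826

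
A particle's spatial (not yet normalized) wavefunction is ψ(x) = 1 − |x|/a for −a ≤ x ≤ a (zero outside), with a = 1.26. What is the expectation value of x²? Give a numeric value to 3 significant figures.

0.159

⟨x²⟩ = ∫ x²·|ψ|² dx / ∫|ψ|² dx (integrals over the domain).
ψ is even, so ∫ over [−a, a] = 2∫₀ᵃ with ψ = 1 − x/a there: ∫₀ᵃ (1 − x/a)² dx = a/3, ∫₀ᵃ x²(1 − x/a)² dx = a³/30, ∫₀ᵃ x⁴(1 − x/a)² dx = a⁵/105.
State is unnormalized: ∫|ψ|² dx = 0.84000, and ∫ψ*·x²·ψ dx = 0.13336, so ⟨x²⟩ = 0.13336 / 0.84000.
⟨x²⟩ = 0.15876.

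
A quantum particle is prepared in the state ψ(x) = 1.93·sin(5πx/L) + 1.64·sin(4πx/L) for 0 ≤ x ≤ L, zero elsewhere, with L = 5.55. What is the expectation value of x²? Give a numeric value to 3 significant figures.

⟨x²⟩ = ∫ x²·|ψ|² dx / ∫|ψ|² dx (integrals over the domain).
On 0 ≤ x ≤ L (j ≠ l): ∫sin²(jπx/L) dx = L/2, ∫sin(jπx/L)·sin(lπx/L) dx = 0; diagonal moments ∫x·sin²(jπx/L) dx = L²/4, ∫x²·sin²(jπx/L) dx = L³·(1/6 − 1/(4j²π²)); cross terms ∫x·sin(jπx/L)·sin(lπx/L) dx = 0 for j + l even and −4jlL²/(π²(j² − l²)²) for j + l odd, ∫x²·sin(jπx/L)·sin(lπx/L) dx = (−1)^(j+l)·4jlL³/(π²(j² − l²)²); higher powers the same way via product-to-sum and parts.
State is unnormalized: ∫|ψ|² dx = 17.800, and ∫ψ*·x²·ψ dx = 73.094, so ⟨x²⟩ = 73.094 / 17.800.
⟨x²⟩ = 4.1064.

4.11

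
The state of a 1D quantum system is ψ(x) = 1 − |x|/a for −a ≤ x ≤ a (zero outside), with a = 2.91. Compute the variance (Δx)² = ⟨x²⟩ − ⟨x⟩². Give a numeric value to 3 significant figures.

Compute ⟨x⟩ and ⟨x²⟩ separately, then (Δx)² = ⟨x²⟩ − ⟨x⟩².
ψ is even, so ∫ over [−a, a] = 2∫₀ᵃ with ψ = 1 − x/a there: ∫₀ᵃ (1 − x/a)² dx = a/3, ∫₀ᵃ x²(1 − x/a)² dx = a³/30, ∫₀ᵃ x⁴(1 − x/a)² dx = a⁵/105.
Normalization: ∫|ψ|² dx = 1.9400.
⟨x⟩ = 0.0000 and ⟨x²⟩ = 0.84681.
(Δx)² = 0.84681 − (0.0000)² = 0.84681.

0.847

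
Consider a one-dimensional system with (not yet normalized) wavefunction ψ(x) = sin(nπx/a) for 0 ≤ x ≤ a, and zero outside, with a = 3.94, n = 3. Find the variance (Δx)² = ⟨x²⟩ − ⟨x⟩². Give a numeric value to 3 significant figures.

1.21

Compute ⟨x⟩ and ⟨x²⟩ separately, then (Δx)² = ⟨x²⟩ − ⟨x⟩².
With sin²θ = (1 − cos2θ)/2 on 0 ≤ x ≤ a: ∫sin²(nπx/a) dx = a/2, ∫x·sin²(nπx/a) dx = a²/4, ∫x²·sin²(nπx/a) dx = a³·(1/6 − 1/(4n²π²)); higher powers xᵏ the same way, integrating xᵏ·cos(2nπx/a) by parts.
Normalization: ∫|ψ|² dx = 1.9700.
⟨x⟩ = 1.9700 and ⟨x²⟩ = 5.0872.
(Δx)² = 5.0872 − (1.9700)² = 1.2063.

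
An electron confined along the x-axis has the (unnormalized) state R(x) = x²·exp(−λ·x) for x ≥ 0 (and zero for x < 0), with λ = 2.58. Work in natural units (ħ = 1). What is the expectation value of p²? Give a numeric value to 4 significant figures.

2.219

p² R = −ħ² d²R/dx²; ⟨p²⟩ = −ħ² ∫ R*·R'' dx / ∫|R|² dx.
Differentiate x²·exp(−λ·x) with the product rule; every integrand then reduces to terms xʲ·e^(−2λx) on [0, ∞), with ∫₀^∞ xʲ·e^(−2λx) dx = j!/(2λ)^(j+1).
State is unnormalized: ∫|R|² dx = 0.0065609, and ∫R*·(−ħ² R'') dx = 0.014557, so ⟨p²⟩ = 0.014557 / 0.0065609.
⟨p²⟩ = 2.2188.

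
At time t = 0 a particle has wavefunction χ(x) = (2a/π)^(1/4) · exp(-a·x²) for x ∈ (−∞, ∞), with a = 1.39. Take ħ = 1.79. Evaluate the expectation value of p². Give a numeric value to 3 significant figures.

p² χ = −ħ² d²χ/dx²; ⟨p²⟩ = −ħ² ∫ χ*·χ'' dx.
Gaussian moments: ∫x^(2j)·e^(−2ax²) dx = (2j−1)!!/(4a)^j · √(π/(2a)), odd powers integrate to 0; here √(π/(2a)) = 1.0630. Derivatives: d/dx e^(−ax²) = −2ax·e^(−ax²), d²/dx² e^(−ax²) = (4a²x² − 2a)·e^(−ax²).
⟨p²⟩ = 4.4537.

4.45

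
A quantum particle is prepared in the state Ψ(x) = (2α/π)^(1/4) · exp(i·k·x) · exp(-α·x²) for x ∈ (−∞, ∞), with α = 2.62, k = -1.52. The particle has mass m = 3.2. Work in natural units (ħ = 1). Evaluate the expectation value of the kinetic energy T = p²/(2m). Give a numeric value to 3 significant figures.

T = −(ħ²/2m) d²/dx², so ⟨T⟩ = −(ħ²/2m) ∫ Ψ*·Ψ'' dx; with m = 3.2.
Gaussian moments: ∫x^(2j)·e^(−2αx²) dx = (2j−1)!!/(4α)^j · √(π/(2α)), odd powers integrate to 0; here √(π/(2α)) = 0.77430. Derivatives: Ψ′ = (ik − 2αx)·Ψ, Ψ″ = ((ik − 2αx)² − 2α)·Ψ; the odd-in-x pieces drop out.
⟨T⟩ = 0.77038.

0.770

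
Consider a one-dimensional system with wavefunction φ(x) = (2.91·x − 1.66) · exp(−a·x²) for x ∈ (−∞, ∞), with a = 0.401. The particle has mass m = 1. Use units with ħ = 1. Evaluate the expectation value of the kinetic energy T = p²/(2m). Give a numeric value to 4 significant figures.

0.4640

T = −(ħ²/2m) d²/dx², so ⟨T⟩ = −(ħ²/2m) ∫ φ*·φ'' dx / ∫|φ|² dx; with m = 1.
Expand each integrand as polynomial × e^(−2ax²) and use ∫x^(2j)·e^(−2ax²) dx = (2j−1)!!/(4a)^j · √(π/(2a)), odd powers → 0; here √(π/(2a)) = 1.9792. Differentiate with the product rule, d/dx e^(−ax²) = −2ax·e^(−ax²).
State is unnormalized: ∫|φ|² dx = 15.903, and ∫φ*·(−ħ²/2m · φ'') dx = 7.3785, so ⟨T⟩ = 7.3785 / 15.903.
⟨T⟩ = 0.46398.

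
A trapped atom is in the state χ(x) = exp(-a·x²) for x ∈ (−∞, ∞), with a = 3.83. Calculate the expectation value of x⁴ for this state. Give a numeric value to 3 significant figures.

⟨x⁴⟩ = ∫ x⁴·|χ|² dx / ∫|χ|² dx (integrals over the domain).
Gaussian moments: ∫x^(2j)·e^(−2ax²) dx = (2j−1)!!/(4a)^j · √(π/(2a)), odd powers integrate to 0; here √(π/(2a)) = 0.64041.
State is unnormalized: ∫|χ|² dx = 0.64041, and ∫χ*·x⁴·χ dx = 0.0081859, so ⟨x⁴⟩ = 0.0081859 / 0.64041.
⟨x⁴⟩ = 0.012782.

0.0128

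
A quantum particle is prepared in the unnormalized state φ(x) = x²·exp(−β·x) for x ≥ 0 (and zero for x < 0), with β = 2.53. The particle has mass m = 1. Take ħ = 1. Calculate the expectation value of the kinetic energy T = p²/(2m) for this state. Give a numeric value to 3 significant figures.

1.07

T = −(ħ²/2m) d²/dx², so ⟨T⟩ = −(ħ²/2m) ∫ φ*·φ'' dx / ∫|φ|² dx; with m = 1.
Differentiate x²·exp(−β·x) with the product rule; every integrand then reduces to terms xʲ·e^(−2βx) on [0, ∞), with ∫₀^∞ xʲ·e^(−2βx) dx = j!/(2β)^(j+1).
State is unnormalized: ∫|φ|² dx = 0.0072353, and ∫φ*·(−ħ²/2m · φ'') dx = 0.0077188, so ⟨T⟩ = 0.0077188 / 0.0072353.
⟨T⟩ = 1.0668.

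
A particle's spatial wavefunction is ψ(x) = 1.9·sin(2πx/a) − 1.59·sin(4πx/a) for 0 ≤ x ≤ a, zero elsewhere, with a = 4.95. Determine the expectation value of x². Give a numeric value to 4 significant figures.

⟨x²⟩ = ∫ x²·|ψ|² dx / ∫|ψ|² dx (integrals over the domain).
On 0 ≤ x ≤ a (j ≠ l): ∫sin²(jπx/a) dx = a/2, ∫sin(jπx/a)·sin(lπx/a) dx = 0; diagonal moments ∫x·sin²(jπx/a) dx = a²/4, ∫x²·sin²(jπx/a) dx = a³·(1/6 − 1/(4j²π²)); cross terms ∫x·sin(jπx/a)·sin(lπx/a) dx = 0 for j + l even and −4jla²/(π²(j² − l²)²) for j + l odd, ∫x²·sin(jπx/a)·sin(lπx/a) dx = (−1)^(j+l)·4jla³/(π²(j² − l²)²); higher powers the same way via product-to-sum and parts.
State is unnormalized: ∫|ψ|² dx = 15.192, and ∫ψ*·x²·ψ dx = 104.32, so ⟨x²⟩ = 104.32 / 15.192.
⟨x²⟩ = 6.8669.

6.867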